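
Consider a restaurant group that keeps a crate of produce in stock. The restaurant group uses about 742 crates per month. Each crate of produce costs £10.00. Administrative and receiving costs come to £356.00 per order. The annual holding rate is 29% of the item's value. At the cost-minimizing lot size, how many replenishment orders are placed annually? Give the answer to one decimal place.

Annual demand D = 742 × 12 = 8,904.
Holding cost H = 0.29 × £10.00 = £2.9000 per unit per year.
The optimal lot size = √(2DS/H) = √(2 × 8,904 × 356 / 2.9) ≈ 1478.54.
Orders per year = D / Q* = 8,904 / 1478.54 ≈ 6.022.

N ≈ 6.0 orders per year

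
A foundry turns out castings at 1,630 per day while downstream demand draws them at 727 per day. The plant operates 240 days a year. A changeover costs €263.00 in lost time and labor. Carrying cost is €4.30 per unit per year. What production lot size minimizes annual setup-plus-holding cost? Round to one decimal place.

Annual demand D = 727 × 240 = 174,480.
Production build-up factor (1 − d/p) = 1 − 727/1,630 = 0.5540.
Q* = √(2DS / (H(1 − d/p))) = √(2 × 174,480 × 263 / (4.3 × 0.5540)).
= √(91,776,480 / 2.3821) ≈ 6206.995.

Q* ≈ 6,207.0 castings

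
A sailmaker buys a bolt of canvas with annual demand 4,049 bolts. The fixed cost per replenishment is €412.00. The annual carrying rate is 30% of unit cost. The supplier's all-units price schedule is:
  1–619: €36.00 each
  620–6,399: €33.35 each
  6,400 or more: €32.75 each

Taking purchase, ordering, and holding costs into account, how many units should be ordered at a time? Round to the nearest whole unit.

Q* ≈ 620 bolts

Holding cost per unit per year at price C is H = 0.30·C.
Evaluate total cost at each tier's feasible EOQ or, if the EOQ is below the tier, at the tier's minimum quantity.
EOQ at €36.00 = 555.8 (feasible in tier 1): TC = 4,049×€36.00 + (4,049/555.8)×412 + (555.8/2)×0.30×€36.00 = €151,766.74.
EOQ at €33.35 = 577.5 < 620, so use break Q=620: TC = 4,049×€33.35 + (4,049/620.0)×412 + (620.0/2)×0.30×€33.35 = €140,826.33.
EOQ at €32.75 = 582.7 < 6400, so use break Q=6400: TC = 4,049×€32.75 + (4,049/6400.0)×412 + (6400.0/2)×0.30×€32.75 = €164,305.40.
Lowest total cost is €140,826.33 at Q = 620.0.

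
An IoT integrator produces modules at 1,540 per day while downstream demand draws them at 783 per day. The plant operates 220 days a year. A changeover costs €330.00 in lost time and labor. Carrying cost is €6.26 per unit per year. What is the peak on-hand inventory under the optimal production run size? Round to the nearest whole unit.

Annual demand D = 783 × 220 = 172,260.
Production build-up factor (1 − d/p) = 1 − 783/1,540 = 0.4916.
Q* = √(2DS / (H(1 − d/p))) = √(2 × 172,260 × 330 / (6.26 × 0.4916)).
= √(113,691,600 / 3.0772) ≈ 6078.402.
Maximum inventory = Q*(1 − d/p) = 6078.402 × 0.4916 ≈ 2987.890.

I_max ≈ 2,988 modules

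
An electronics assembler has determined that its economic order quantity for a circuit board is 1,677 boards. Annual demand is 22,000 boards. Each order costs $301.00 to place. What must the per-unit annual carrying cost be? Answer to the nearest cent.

The basic EOQ model gives Q* = √(2DS/H); rearrange for the unknown.
From Q* = √(2DS/H): H = 2DS / Q*² = 2 × 22,000 × 301 / 1,677² = 4.7093.

H ≈ $4.71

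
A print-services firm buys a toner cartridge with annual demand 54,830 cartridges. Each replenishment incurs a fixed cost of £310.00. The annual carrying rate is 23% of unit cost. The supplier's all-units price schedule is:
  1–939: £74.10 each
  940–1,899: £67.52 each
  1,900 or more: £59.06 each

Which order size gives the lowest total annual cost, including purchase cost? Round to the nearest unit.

Q* ≈ 1,900 cartridges

Holding cost per unit per year at price C is H = 0.23·C.
For each price level, check whether its EOQ is feasible; otherwise the best quantity at that price is the breakpoint.
Tier 1 (£74.10): EOQ = 1412.3 exceeds tier's upper bound 939, so this tier is dominated.
EOQ at £67.52 = 1479.5 (feasible in tier 2): TC = 54,830×£67.52 + (54,830/1479.5)×310 + (1479.5/2)×0.23×£67.52 = £3,725,098.17.
EOQ at £59.06 = 1582.0 < 1900, so use break Q=1900: TC = 54,830×£59.06 + (54,830/1900.0)×310 + (1900.0/2)×0.23×£59.06 = £3,260,110.36.
Lowest total cost is £3,260,110.36 at Q = 1900.0.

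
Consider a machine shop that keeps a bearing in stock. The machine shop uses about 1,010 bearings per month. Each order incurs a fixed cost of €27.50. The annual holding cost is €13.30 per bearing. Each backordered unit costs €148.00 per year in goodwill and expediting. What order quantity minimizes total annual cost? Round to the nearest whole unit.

Q* ≈ 234 bearings

Annual demand D = 1,010 × 12 = 12,120.
With planned backorders, Q* = √(2DS/H) · √((H+B)/B).
√(2DS/H) = √(2 × 12,120 × 27.5 / 13.3) = 223.876.
√((H+B)/B) = √((13.3+148)/148) = 1.0440.
Q* ≈ 233.719.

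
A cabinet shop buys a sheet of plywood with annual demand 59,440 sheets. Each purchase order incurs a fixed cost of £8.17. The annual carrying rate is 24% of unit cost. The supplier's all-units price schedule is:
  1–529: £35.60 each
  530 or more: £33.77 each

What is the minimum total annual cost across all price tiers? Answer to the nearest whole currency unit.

Holding cost per unit per year at price C is H = 0.24·C.
Evaluate total cost at each tier's feasible EOQ or, if the EOQ is below the tier, at the tier's minimum quantity.
EOQ at £35.60 = 337.2 (feasible in tier 1): TC = 59,440×£35.60 + (59,440/337.2)×8.17 + (337.2/2)×0.24×£35.60 = £2,118,944.69.
EOQ at £33.77 = 346.2 < 530, so use break Q=530: TC = 59,440×£33.77 + (59,440/530.0)×8.17 + (530.0/2)×0.24×£33.77 = £2,010,352.85.
Lowest total cost among the candidates is at Q = 530.0.

TC* ≈ £2,010,353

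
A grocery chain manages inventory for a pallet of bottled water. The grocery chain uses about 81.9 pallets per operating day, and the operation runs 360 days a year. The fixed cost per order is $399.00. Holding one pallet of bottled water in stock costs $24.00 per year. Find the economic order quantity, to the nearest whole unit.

Annual demand D = 81.9 × 360 = 29,484.
EOQ = √(2DS / H) = √(2 × 29,484 × 399 / 24).
= √(23,528,232 / 24) = √980,343 ≈ 990.123.

Q* ≈ 990 pallets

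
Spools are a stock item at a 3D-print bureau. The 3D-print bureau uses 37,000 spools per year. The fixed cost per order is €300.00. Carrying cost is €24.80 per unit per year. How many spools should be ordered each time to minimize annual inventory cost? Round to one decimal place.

EOQ = √(2DS / H) = √(2 × 37,000 × 300 / 24.8).
= √(22,200,000 / 24.8) = √895,161.2903 ≈ 946.130.

Q* ≈ 946.1 spools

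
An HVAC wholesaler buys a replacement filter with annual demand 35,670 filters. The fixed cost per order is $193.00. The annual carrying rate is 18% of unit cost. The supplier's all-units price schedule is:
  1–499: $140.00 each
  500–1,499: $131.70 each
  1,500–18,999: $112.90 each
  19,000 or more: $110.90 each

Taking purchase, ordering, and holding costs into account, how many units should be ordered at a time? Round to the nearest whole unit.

Holding cost per unit per year at price C is H = 0.18·C.
For each price level, check whether its EOQ is feasible; otherwise the best quantity at that price is the breakpoint.
Tier 1 ($140.00): EOQ = 739.2 exceeds tier's upper bound 499, so this tier is dominated.
EOQ at $131.70 = 762.1 (feasible in tier 2): TC = 35,670×$131.70 + (35,670/762.1)×193 + (762.1/2)×0.18×$131.70 = $4,715,805.51.
EOQ at $112.90 = 823.1 < 1500, so use break Q=1500: TC = 35,670×$112.90 + (35,670/1500.0)×193 + (1500.0/2)×0.18×$112.90 = $4,046,974.04.
EOQ at $110.90 = 830.5 < 19000, so use break Q=19000: TC = 35,670×$110.90 + (35,670/19000.0)×193 + (19000.0/2)×0.18×$110.90 = $4,145,804.33.
Lowest total cost is $4,046,974.04 at Q = 1500.0.

Q* ≈ 1,500 filters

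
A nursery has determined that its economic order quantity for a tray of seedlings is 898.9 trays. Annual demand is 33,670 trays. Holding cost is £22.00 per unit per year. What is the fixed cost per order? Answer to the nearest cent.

Invert the EOQ relation Q*² = 2DS/H.
From Q* = √(2DS/H): S = Q*²H / (2D) = 898.9² × 22 / (2 × 33,670) = 263.9808.

S ≈ £263.98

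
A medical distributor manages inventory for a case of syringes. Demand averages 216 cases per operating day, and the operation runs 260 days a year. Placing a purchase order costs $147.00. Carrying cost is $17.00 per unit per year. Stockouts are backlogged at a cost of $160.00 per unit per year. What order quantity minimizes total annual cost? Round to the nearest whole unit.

Q* ≈ 1,037 cases

Annual demand D = 216 × 260 = 56,160.
With planned backorders, Q* = √(2DS/H) · √((H+B)/B).
√(2DS/H) = √(2 × 56,160 × 147 / 17) = 985.514.
√((H+B)/B) = √((17+160)/160) = 1.0518.
Q* ≈ 1036.548.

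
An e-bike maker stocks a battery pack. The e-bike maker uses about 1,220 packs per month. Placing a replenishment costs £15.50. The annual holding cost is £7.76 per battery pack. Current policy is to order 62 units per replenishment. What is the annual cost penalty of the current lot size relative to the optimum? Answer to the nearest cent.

Annual demand D = 1,220 × 12 = 14,640.
EOQ = √(2DS/H) = √(2 × 14,640 × 15.5 / 7.76) ≈ 241.84.
Cost at Q* = (D/Q*)S + (Q*/2)H = √(2DSH) ≈ £1,876.65.
Cost at Q = 62: (14,640/62)×15.5 + (62/2)×7.76 = £3,660.00 + £240.56 = £3,900.56.
Excess = £3,900.56 − £1,876.65 = £2,023.91.

Extra cost ≈ £2,023.91 per year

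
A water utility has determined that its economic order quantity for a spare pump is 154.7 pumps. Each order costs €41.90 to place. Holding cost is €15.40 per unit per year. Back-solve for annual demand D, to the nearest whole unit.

D ≈ 4,398 pumps per year

Invert the EOQ relation Q*² = 2DS/H.
From Q* = √(2DS/H): D = Q*²H / (2S) = 154.7² × 15.4 / (2 × 41.9) = 4398.021.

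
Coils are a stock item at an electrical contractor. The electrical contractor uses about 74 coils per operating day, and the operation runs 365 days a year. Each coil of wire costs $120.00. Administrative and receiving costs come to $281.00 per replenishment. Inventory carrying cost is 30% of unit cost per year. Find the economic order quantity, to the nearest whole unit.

Q* ≈ 649 coils

Annual demand D = 74 × 365 = 27,010.
Holding cost H = 0.30 × $120.00 = $36.0000 per unit per year.
EOQ = √(2DS / H) = √(2 × 27,010 × 281 / 36).
= √(15,179,620 / 36) = √421,656.1111 ≈ 649.351.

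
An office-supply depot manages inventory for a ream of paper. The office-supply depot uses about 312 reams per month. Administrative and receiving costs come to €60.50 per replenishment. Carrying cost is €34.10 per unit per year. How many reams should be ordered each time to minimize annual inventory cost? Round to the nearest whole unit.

Q* ≈ 115 reams

Annual demand D = 312 × 12 = 3,744.
EOQ = √(2DS / H) = √(2 × 3,744 × 60.5 / 34.1).
= √(453,024 / 34.1) = √13,285.1613 ≈ 115.261.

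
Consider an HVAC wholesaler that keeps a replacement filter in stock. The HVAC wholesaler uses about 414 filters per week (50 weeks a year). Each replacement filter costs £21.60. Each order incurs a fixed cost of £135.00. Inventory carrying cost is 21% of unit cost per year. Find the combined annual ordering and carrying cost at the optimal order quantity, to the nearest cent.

Annual demand D = 414 × 50 = 20,700.
Holding cost H = 0.21 × £21.60 = £4.5360 per unit per year.
Q* = √(2DS/H) = √(2 × 20,700 × 135 / 4.536) ≈ 1110.02.
At Q*, ordering cost (D/Q*)S equals holding cost (Q*/2)H, each = √(DSH/2).
Minimum total = √(2DSH) = √(2 × 20,700 × 135 × 4.536) ≈ 5035.048.

TC* ≈ £5,035.05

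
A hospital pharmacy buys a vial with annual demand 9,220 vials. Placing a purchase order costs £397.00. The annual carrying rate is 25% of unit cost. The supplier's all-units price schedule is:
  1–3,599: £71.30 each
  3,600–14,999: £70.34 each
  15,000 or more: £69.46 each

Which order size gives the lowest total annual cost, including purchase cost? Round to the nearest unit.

Holding cost per unit per year at price C is H = 0.25·C.
For each price level, check whether its EOQ is feasible; otherwise the best quantity at that price is the breakpoint.
EOQ at £71.30 = 640.9 (feasible in tier 1): TC = 9,220×£71.30 + (9,220/640.9)×397 + (640.9/2)×0.25×£71.30 = £668,809.27.
EOQ at £70.34 = 645.2 < 3600, so use break Q=3600: TC = 9,220×£70.34 + (9,220/3600.0)×397 + (3600.0/2)×0.25×£70.34 = £681,204.56.
EOQ at £69.46 = 649.3 < 15000, so use break Q=15000: TC = 9,220×£69.46 + (9,220/15000.0)×397 + (15000.0/2)×0.25×£69.46 = £770,902.72.
Lowest total cost is £668,809.27 at Q = 640.9.

Q* ≈ 641 vials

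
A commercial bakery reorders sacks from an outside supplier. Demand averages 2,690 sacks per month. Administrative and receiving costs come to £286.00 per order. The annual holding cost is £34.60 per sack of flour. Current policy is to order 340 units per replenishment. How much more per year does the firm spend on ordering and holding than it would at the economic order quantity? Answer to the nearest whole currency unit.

Annual demand D = 2,690 × 12 = 32,280.
EOQ = √(2DS/H) = √(2 × 32,280 × 286 / 34.6) ≈ 730.51.
Cost at Q* = (D/Q*)S + (Q*/2)H = √(2DSH) ≈ £25,275.68.
Cost at Q = 340: (32,280/340)×286 + (340/2)×34.6 = £27,153.18 + £5,882.00 = £33,035.18.
Excess = £33,035.18 − £25,275.68 = £7,759.50.

Extra cost ≈ £7,759 per year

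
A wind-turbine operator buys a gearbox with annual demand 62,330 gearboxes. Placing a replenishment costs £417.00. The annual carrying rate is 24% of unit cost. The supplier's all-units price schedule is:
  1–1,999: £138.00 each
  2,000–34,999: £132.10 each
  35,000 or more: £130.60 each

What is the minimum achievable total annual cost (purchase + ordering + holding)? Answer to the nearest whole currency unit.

Holding cost per unit per year at price C is H = 0.24·C.
For each price level, check whether its EOQ is feasible; otherwise the best quantity at that price is the breakpoint.
EOQ at £138.00 = 1252.8 (feasible in tier 1): TC = 62,330×£138.00 + (62,330/1252.8)×417 + (1252.8/2)×0.24×£138.00 = £8,643,033.18.
EOQ at £132.10 = 1280.5 < 2000, so use break Q=2000: TC = 62,330×£132.10 + (62,330/2000.0)×417 + (2000.0/2)×0.24×£132.10 = £8,278,492.80.
EOQ at £130.60 = 1287.8 < 35000, so use break Q=35000: TC = 62,330×£130.60 + (62,330/35000.0)×417 + (35000.0/2)×0.24×£130.60 = £8,689,560.62.
Lowest total cost among the candidates is at Q = 2000.0.

TC* ≈ £8,278,493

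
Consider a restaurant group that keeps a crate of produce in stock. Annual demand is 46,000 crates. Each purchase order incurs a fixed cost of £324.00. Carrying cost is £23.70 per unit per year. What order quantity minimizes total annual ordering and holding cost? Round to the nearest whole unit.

Q* ≈ 1,121 crates

EOQ = √(2DS / H) = √(2 × 46,000 × 324 / 23.7).
= √(29,808,000 / 23.7) = √1,257,721.519 ≈ 1121.482.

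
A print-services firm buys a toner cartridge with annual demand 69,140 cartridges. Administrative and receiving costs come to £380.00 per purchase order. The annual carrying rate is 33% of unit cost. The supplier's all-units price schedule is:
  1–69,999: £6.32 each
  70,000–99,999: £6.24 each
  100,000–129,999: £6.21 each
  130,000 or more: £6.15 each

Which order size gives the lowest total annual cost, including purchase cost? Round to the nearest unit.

Holding cost per unit per year at price C is H = 0.33·C.
Candidates are each tier's EOQ (if it falls in that tier) and each price-break quantity.
EOQ at £6.32 = 5019.4 (feasible in tier 1): TC = 69,140×£6.32 + (69,140/5019.4)×380 + (5019.4/2)×0.33×£6.32 = £447,433.36.
EOQ at £6.24 = 5051.5 < 70000, so use break Q=70000: TC = 69,140×£6.24 + (69,140/70000.0)×380 + (70000.0/2)×0.33×£6.24 = £503,880.93.
EOQ at £6.21 = 5063.7 < 100000, so use break Q=100000: TC = 69,140×£6.21 + (69,140/100000.0)×380 + (100000.0/2)×0.33×£6.21 = £532,087.13.
EOQ at £6.15 = 5088.3 < 130000, so use break Q=130000: TC = 69,140×£6.15 + (69,140/130000.0)×380 + (130000.0/2)×0.33×£6.15 = £557,330.60.
Lowest total cost is £447,433.36 at Q = 5019.4.

Q* ≈ 5,019 cartridges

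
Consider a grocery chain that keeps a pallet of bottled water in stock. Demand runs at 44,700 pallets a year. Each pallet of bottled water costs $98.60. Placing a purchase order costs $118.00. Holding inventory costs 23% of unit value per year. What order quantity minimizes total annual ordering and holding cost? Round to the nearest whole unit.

Q* ≈ 682 pallets

Holding cost H = 0.23 × $98.60 = $22.6780 per unit per year.
EOQ = √(2DS / H) = √(2 × 44,700 × 118 / 22.678).
= √(10,549,200 / 22.678) = √465,173.2957 ≈ 682.036.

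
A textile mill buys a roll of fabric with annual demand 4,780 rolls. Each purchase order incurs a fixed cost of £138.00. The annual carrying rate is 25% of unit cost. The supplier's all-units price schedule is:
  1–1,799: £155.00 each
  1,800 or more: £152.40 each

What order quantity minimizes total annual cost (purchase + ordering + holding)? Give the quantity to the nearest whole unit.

Holding cost per unit per year at price C is H = 0.25·C.
Evaluate total cost at each tier's feasible EOQ or, if the EOQ is below the tier, at the tier's minimum quantity.
EOQ at £155.00 = 184.5 (feasible in tier 1): TC = 4,780×£155.00 + (4,780/184.5)×138 + (184.5/2)×0.25×£155.00 = £748,049.97.
EOQ at £152.40 = 186.1 < 1800, so use break Q=1800: TC = 4,780×£152.40 + (4,780/1800.0)×138 + (1800.0/2)×0.25×£152.40 = £763,128.47.
Lowest total cost is £748,049.97 at Q = 184.5.

Q* ≈ 185 rolls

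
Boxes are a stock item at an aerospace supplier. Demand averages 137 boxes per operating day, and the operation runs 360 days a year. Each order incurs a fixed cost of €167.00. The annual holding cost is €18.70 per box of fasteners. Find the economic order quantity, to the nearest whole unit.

Annual demand D = 137 × 360 = 49,320.
EOQ = √(2DS / H) = √(2 × 49,320 × 167 / 18.7).
= √(16,472,880 / 18.7) = √880,902.6738 ≈ 938.564.

Q* ≈ 939 boxes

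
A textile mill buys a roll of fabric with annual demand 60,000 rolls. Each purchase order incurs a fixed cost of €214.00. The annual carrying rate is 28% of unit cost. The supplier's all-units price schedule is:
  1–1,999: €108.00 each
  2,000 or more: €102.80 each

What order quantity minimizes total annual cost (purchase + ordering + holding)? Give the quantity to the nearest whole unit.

Q* ≈ 2,000 rolls

Holding cost per unit per year at price C is H = 0.28·C.
For each price level, check whether its EOQ is feasible; otherwise the best quantity at that price is the breakpoint.
EOQ at €108.00 = 921.5 (feasible in tier 1): TC = 60,000×€108.00 + (60,000/921.5)×214 + (921.5/2)×0.28×€108.00 = €6,507,866.88.
EOQ at €102.80 = 944.5 < 2000, so use break Q=2000: TC = 60,000×€102.80 + (60,000/2000.0)×214 + (2000.0/2)×0.28×€102.80 = €6,203,204.00.
Lowest total cost is €6,203,204.00 at Q = 2000.0.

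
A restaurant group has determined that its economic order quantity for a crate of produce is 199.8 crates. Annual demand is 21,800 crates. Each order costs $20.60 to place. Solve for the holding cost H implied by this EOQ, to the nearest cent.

H ≈ $22.50

The basic EOQ model gives Q* = √(2DS/H); rearrange for the unknown.
From Q* = √(2DS/H): H = 2DS / Q*² = 2 × 21,800 × 20.6 / 199.8² = 22.4990.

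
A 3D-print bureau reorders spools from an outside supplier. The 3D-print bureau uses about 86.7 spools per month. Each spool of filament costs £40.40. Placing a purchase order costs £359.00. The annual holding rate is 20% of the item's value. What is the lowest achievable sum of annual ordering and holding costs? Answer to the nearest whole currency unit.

Annual demand D = 86.7 × 12 = 1,040.4.
Holding cost H = 0.20 × £40.40 = £8.0800 per unit per year.
The optimal lot size = √(2DS/H) = √(2 × 1,040.4 × 359 / 8.08) ≈ 304.06.
At the optimum the two cost components are equal, so total cost = 2·(Q*/2)H = Q*·H.
Minimum total = √(2DSH) = √(2 × 1,040.4 × 359 × 8.08) ≈ 2456.790.

TC* ≈ £2,457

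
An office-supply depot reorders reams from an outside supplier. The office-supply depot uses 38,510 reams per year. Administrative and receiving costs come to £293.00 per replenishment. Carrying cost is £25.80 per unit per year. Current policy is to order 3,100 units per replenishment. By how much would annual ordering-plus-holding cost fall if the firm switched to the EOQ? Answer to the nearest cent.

EOQ = √(2DS/H) = √(2 × 38,510 × 293 / 25.8) ≈ 935.25.
Cost at Q* = (D/Q*)S + (Q*/2)H = √(2DSH) ≈ £24,129.34.
Cost at Q = 3,100: (38,510/3,100)×293 + (3,100/2)×25.8 = £3,639.82 + £39,990.00 = £43,629.82.
Excess = £43,629.82 − £24,129.34 = £19,500.48.

Extra cost ≈ £19,500.48 per year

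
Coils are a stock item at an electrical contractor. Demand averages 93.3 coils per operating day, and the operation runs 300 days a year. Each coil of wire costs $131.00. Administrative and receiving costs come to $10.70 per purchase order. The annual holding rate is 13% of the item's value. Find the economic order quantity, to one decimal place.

Q* ≈ 187.5 coils

Annual demand D = 93.3 × 300 = 27,990.
Holding cost H = 0.13 × $131.00 = $17.0300 per unit per year.
EOQ = √(2DS / H) = √(2 × 27,990 × 10.7 / 17.03).
= √(598,986 / 17.03) = √35,172.4016 ≈ 187.543.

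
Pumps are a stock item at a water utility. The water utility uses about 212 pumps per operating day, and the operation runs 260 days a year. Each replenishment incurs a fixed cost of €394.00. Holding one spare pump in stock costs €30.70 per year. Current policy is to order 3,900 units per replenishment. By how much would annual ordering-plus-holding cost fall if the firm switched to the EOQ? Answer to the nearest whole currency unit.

Annual demand D = 212 × 260 = 55,120.
EOQ = √(2DS/H) = √(2 × 55,120 × 394 / 30.7) ≈ 1189.46.
Cost at Q* = (D/Q*)S + (Q*/2)H = √(2DSH) ≈ €36,516.31.
Cost at Q = 3,900: (55,120/3,900)×394 + (3,900/2)×30.7 = €5,568.53 + €59,865.00 = €65,433.53.
Excess = €65,433.53 − €36,516.31 = €28,917.22.

Extra cost ≈ €28,917 per year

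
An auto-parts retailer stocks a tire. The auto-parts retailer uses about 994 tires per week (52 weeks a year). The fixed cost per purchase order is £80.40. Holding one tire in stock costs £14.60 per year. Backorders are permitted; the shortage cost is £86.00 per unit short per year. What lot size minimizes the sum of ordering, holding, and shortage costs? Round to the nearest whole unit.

Annual demand D = 994 × 52 = 51,688.
With planned backorders, Q* = √(2DS/H) · √((H+B)/B).
√(2DS/H) = √(2 × 51,688 × 80.4 / 14.6) = 754.504.
√((H+B)/B) = √((14.6+86)/86) = 1.0816.
Q* ≈ 816.040.

Q* ≈ 816 tires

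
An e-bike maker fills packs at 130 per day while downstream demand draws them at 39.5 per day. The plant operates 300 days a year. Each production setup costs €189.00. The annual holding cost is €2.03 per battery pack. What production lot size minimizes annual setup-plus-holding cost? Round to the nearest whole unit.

Q* ≈ 1,780 packs

Annual demand D = 39.5 × 300 = 11,850.
Production build-up factor (1 − d/p) = 1 − 39.5/130 = 0.6962.
Q* = √(2DS / (H(1 − d/p))) = √(2 × 11,850 × 189 / (2.03 × 0.6962)).
= √(4,479,300 / 1.4132) ≈ 1780.346.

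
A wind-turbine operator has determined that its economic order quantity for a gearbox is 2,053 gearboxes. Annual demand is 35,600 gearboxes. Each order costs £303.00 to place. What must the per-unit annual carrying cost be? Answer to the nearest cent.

H ≈ £5.12

The basic EOQ model gives Q* = √(2DS/H); rearrange for the unknown.
From Q* = √(2DS/H): H = 2DS / Q*² = 2 × 35,600 × 303 / 2,053² = 5.1185.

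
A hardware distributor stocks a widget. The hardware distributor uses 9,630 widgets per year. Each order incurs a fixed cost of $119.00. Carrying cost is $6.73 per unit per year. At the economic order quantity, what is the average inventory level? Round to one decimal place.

Q* = √(2DS/H) = √(2 × 9,630 × 119 / 6.73) ≈ 583.57.
Average inventory = Q*/2 ≈ 583.57 / 2 = 291.786.

Average inventory ≈ 291.8 widgets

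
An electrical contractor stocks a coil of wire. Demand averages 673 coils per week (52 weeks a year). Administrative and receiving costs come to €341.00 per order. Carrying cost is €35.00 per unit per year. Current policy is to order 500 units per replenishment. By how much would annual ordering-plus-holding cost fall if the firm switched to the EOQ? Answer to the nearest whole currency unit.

Extra cost ≈ €3,715 per year

Annual demand D = 673 × 52 = 34,996.
EOQ = √(2DS/H) = √(2 × 34,996 × 341 / 35) ≈ 825.79.
Cost at Q* = (D/Q*)S + (Q*/2)H = √(2DSH) ≈ €28,902.50.
Cost at Q = 500: (34,996/500)×341 + (500/2)×35 = €23,867.27 + €8,750.00 = €32,617.27.
Excess = €32,617.27 − €28,902.50 = €3,714.77.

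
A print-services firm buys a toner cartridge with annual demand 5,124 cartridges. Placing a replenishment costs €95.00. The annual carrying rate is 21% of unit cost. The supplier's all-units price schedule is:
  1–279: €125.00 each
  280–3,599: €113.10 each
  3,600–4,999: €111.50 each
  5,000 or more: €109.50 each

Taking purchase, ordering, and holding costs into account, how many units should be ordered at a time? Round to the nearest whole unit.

Holding cost per unit per year at price C is H = 0.21·C.
Evaluate total cost at each tier's feasible EOQ or, if the EOQ is below the tier, at the tier's minimum quantity.
EOQ at €125.00 = 192.6 (feasible in tier 1): TC = 5,124×€125.00 + (5,124/192.6)×95 + (192.6/2)×0.21×€125.00 = €645,555.29.
EOQ at €113.10 = 202.5 < 280, so use break Q=280: TC = 5,124×€113.10 + (5,124/280.0)×95 + (280.0/2)×0.21×€113.10 = €584,588.04.
EOQ at €111.50 = 203.9 < 3600, so use break Q=3600: TC = 5,124×€111.50 + (5,124/3600.0)×95 + (3600.0/2)×0.21×€111.50 = €613,608.22.
EOQ at €109.50 = 205.8 < 5000, so use break Q=5000: TC = 5,124×€109.50 + (5,124/5000.0)×95 + (5000.0/2)×0.21×€109.50 = €618,662.86.
Lowest total cost is €584,588.04 at Q = 280.0.

Q* ≈ 280 cartridges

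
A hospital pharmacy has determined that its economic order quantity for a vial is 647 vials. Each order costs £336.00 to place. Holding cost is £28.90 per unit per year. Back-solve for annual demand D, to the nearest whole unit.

D ≈ 18,003 vials per year

Invert the EOQ relation Q*² = 2DS/H.
From Q* = √(2DS/H): D = Q*²H / (2S) = 647² × 28.9 / (2 × 336) = 18002.679.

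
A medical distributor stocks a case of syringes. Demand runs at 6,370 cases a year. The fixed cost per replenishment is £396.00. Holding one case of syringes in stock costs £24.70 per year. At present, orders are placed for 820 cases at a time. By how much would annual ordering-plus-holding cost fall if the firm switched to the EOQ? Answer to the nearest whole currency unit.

Extra cost ≈ £2,040 per year

EOQ = √(2DS/H) = √(2 × 6,370 × 396 / 24.7) ≈ 451.94.
Cost at Q* = (D/Q*)S + (Q*/2)H = √(2DSH) ≈ £11,163.00.
Cost at Q = 820: (6,370/820)×396 + (820/2)×24.7 = £3,076.24 + £10,127.00 = £13,203.24.
Excess = £13,203.24 − £11,163.00 = £2,040.25.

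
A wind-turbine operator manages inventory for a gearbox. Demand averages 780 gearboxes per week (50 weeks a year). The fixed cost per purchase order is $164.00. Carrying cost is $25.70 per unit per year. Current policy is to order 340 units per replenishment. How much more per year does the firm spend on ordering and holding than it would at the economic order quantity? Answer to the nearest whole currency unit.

Extra cost ≈ $5,049 per year

Annual demand D = 780 × 50 = 39,000.
EOQ = √(2DS/H) = √(2 × 39,000 × 164 / 25.7) ≈ 705.51.
Cost at Q* = (D/Q*)S + (Q*/2)H = √(2DSH) ≈ $18,131.59.
Cost at Q = 340: (39,000/340)×164 + (340/2)×25.7 = $18,811.76 + $4,369.00 = $23,180.76.
Excess = $23,180.76 − $18,131.59 = $5,049.18.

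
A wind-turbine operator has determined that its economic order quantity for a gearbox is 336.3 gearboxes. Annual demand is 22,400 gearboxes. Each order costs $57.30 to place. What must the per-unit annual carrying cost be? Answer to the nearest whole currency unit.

H ≈ $23

Squaring Q* = √(2DS/H) gives Q*² = 2DS/H.
From Q* = √(2DS/H): H = 2DS / Q*² = 2 × 22,400 × 57.3 / 336.3² = 22.6975.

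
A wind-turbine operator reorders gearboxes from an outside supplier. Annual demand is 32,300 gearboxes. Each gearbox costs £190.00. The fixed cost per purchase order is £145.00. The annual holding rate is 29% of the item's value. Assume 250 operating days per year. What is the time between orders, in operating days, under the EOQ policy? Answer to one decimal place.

T ≈ 3.2 days

Holding cost H = 0.29 × £190.00 = £55.1000 per unit per year.
The optimal lot size = √(2DS/H) = √(2 × 32,300 × 145 / 55.1) ≈ 412.31.
Cycle time = Q*/D × 250 = 412.31 / 32,300 × 250 ≈ 3.191 days.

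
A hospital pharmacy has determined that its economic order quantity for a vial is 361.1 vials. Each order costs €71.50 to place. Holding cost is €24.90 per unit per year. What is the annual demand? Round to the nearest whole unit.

The basic EOQ model gives Q* = √(2DS/H); rearrange for the unknown.
From Q* = √(2DS/H): D = Q*²H / (2S) = 361.1² × 24.9 / (2 × 71.5) = 22704.832.

D ≈ 22,705 vials per year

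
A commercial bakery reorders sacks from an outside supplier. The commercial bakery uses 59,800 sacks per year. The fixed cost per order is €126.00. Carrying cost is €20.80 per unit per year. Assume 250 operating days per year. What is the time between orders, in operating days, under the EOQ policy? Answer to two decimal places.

EOQ = √(2DS/H) = √(2 × 59,800 × 126 / 20.8) ≈ 851.18.
Cycle time = Q*/D × 250 = 851.18 / 59,800 × 250 ≈ 3.558 days.

T ≈ 3.56 days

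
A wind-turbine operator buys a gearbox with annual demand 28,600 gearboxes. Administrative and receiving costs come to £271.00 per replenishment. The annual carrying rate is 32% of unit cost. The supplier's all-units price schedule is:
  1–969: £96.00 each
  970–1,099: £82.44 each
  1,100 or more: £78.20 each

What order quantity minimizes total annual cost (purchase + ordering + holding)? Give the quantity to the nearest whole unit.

Q* ≈ 1,100 gearboxes

Holding cost per unit per year at price C is H = 0.32·C.
Evaluate total cost at each tier's feasible EOQ or, if the EOQ is below the tier, at the tier's minimum quantity.
EOQ at £96.00 = 710.3 (feasible in tier 1): TC = 28,600×£96.00 + (28,600/710.3)×271 + (710.3/2)×0.32×£96.00 = £2,767,421.94.
EOQ at £82.44 = 766.5 < 970, so use break Q=970: TC = 28,600×£82.44 + (28,600/970.0)×271 + (970.0/2)×0.32×£82.44 = £2,378,569.00.
EOQ at £78.20 = 787.1 < 1100, so use break Q=1100: TC = 28,600×£78.20 + (28,600/1100.0)×271 + (1100.0/2)×0.32×£78.20 = £2,257,329.20.
Lowest total cost is £2,257,329.20 at Q = 1100.0.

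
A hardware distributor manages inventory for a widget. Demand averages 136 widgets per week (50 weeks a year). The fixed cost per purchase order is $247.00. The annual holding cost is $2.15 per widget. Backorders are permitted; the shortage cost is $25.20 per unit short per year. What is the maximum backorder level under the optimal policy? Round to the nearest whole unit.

S* ≈ 102 widgets

Annual demand D = 136 × 50 = 6,800.
With planned backorders, Q* = √(2DS/H) · √((H+B)/B).
√(2DS/H) = √(2 × 6,800 × 247 / 2.15) = 1249.967.
√((H+B)/B) = √((2.15+25.2)/25.2) = 1.0418.
Q* ≈ 1302.198.
S* = Q* · H/(H+B) = 1302.198 × 2.15/27.35 ≈ 102.367.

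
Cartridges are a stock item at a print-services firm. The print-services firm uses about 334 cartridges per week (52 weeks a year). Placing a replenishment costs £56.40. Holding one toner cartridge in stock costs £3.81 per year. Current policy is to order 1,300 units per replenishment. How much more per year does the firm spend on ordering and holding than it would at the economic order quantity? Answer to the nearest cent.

Annual demand D = 334 × 52 = 17,368.
EOQ = √(2DS/H) = √(2 × 17,368 × 56.4 / 3.81) ≈ 717.08.
Cost at Q* = (D/Q*)S + (Q*/2)H = √(2DSH) ≈ £2,732.07.
Cost at Q = 1,300: (17,368/1,300)×56.4 + (1,300/2)×3.81 = £753.50 + £2,476.50 = £3,230.00.
Excess = £3,230.00 − £2,732.07 = £497.93.

Extra cost ≈ £497.93 per year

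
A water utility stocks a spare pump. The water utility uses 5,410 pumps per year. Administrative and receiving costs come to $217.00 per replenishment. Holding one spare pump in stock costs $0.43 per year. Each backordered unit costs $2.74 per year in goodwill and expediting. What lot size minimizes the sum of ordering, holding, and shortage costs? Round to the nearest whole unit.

With planned backorders, Q* = √(2DS/H) · √((H+B)/B).
√(2DS/H) = √(2 × 5,410 × 217 / 0.43) = 2336.734.
√((H+B)/B) = √((0.43+2.74)/2.74) = 1.0756.
Q* ≈ 2513.412.

Q* ≈ 2,513 pumps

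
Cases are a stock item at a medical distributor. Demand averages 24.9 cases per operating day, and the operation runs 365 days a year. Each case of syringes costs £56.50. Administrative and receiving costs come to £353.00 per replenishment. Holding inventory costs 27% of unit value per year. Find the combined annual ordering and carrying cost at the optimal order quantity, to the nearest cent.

Annual demand D = 24.9 × 365 = 9,088.5.
Holding cost H = 0.27 × £56.50 = £15.2550 per unit per year.
The optimal lot size = √(2DS/H) = √(2 × 9,088.5 × 353 / 15.255) ≈ 648.55.
At Q*, ordering cost (D/Q*)S equals holding cost (Q*/2)H, each = √(DSH/2).
Minimum total = √(2DSH) = √(2 × 9,088.5 × 353 × 15.255) ≈ 9893.605.

TC* ≈ £9,893.60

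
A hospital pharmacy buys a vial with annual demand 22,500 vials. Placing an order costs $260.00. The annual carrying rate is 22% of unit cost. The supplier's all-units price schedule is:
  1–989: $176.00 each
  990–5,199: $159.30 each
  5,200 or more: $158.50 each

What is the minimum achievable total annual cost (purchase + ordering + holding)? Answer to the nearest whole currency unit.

TC* ≈ $3,607,507

Holding cost per unit per year at price C is H = 0.22·C.
For each price level, check whether its EOQ is feasible; otherwise the best quantity at that price is the breakpoint.
EOQ at $176.00 = 549.7 (feasible in tier 1): TC = 22,500×$176.00 + (22,500/549.7)×260 + (549.7/2)×0.22×$176.00 = $3,981,284.36.
EOQ at $159.30 = 577.8 < 990, so use break Q=990: TC = 22,500×$159.30 + (22,500/990.0)×260 + (990.0/2)×0.22×$159.30 = $3,607,506.86.
EOQ at $158.50 = 579.3 < 5200, so use break Q=5200: TC = 22,500×$158.50 + (22,500/5200.0)×260 + (5200.0/2)×0.22×$158.50 = $3,658,037.00.
Lowest total cost among the candidates is at Q = 990.0.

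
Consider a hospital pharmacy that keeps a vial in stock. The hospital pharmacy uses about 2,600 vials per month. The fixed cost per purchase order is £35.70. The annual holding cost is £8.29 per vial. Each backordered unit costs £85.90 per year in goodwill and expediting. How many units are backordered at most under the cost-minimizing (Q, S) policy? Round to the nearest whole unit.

Annual demand D = 2,600 × 12 = 31,200.
With planned backorders, Q* = √(2DS/H) · √((H+B)/B).
√(2DS/H) = √(2 × 31,200 × 35.7 / 8.29) = 518.381.
√((H+B)/B) = √((8.29+85.9)/85.9) = 1.0471.
Q* ≈ 542.819.
S* = Q* · H/(H+B) = 542.819 × 8.29/94.19 ≈ 47.775.

S* ≈ 48 vials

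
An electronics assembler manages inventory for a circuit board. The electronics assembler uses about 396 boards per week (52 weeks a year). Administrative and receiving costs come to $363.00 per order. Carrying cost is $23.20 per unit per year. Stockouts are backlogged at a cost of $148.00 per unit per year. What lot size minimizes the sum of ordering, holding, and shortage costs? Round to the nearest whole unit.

Annual demand D = 396 × 52 = 20,592.
With planned backorders, Q* = √(2DS/H) · √((H+B)/B).
√(2DS/H) = √(2 × 20,592 × 363 / 23.2) = 802.738.
√((H+B)/B) = √((23.2+148)/148) = 1.0755.
Q* ≈ 863.365.

Q* ≈ 863 boards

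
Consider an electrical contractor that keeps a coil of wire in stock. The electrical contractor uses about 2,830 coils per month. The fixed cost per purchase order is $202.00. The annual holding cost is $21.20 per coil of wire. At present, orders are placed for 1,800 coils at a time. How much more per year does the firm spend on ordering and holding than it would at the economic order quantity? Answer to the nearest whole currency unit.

Extra cost ≈ $5,836 per year

Annual demand D = 2,830 × 12 = 33,960.
EOQ = √(2DS/H) = √(2 × 33,960 × 202 / 21.2) ≈ 804.46.
Cost at Q* = (D/Q*)S + (Q*/2)H = √(2DSH) ≈ $17,054.64.
Cost at Q = 1,800: (33,960/1,800)×202 + (1,800/2)×21.2 = $3,811.07 + $19,080.00 = $22,891.07.
Excess = $22,891.07 − $17,054.64 = $5,836.43.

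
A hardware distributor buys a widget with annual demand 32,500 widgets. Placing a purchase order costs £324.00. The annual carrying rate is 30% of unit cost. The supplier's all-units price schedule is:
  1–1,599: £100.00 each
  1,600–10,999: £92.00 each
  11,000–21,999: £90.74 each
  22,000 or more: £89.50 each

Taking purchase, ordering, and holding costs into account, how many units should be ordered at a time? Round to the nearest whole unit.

Q* ≈ 1,600 widgets

Holding cost per unit per year at price C is H = 0.30·C.
For each price level, check whether its EOQ is feasible; otherwise the best quantity at that price is the breakpoint.
EOQ at £100.00 = 837.9 (feasible in tier 1): TC = 32,500×£100.00 + (32,500/837.9)×324 + (837.9/2)×0.30×£100.00 = £3,275,135.63.
EOQ at £92.00 = 873.5 < 1600, so use break Q=1600: TC = 32,500×£92.00 + (32,500/1600.0)×324 + (1600.0/2)×0.30×£92.00 = £3,018,661.25.
EOQ at £90.74 = 879.6 < 11000, so use break Q=11000: TC = 32,500×£90.74 + (32,500/11000.0)×324 + (11000.0/2)×0.30×£90.74 = £3,099,728.27.
EOQ at £89.50 = 885.6 < 22000, so use break Q=22000: TC = 32,500×£89.50 + (32,500/22000.0)×324 + (22000.0/2)×0.30×£89.50 = £3,204,578.64.
Lowest total cost is £3,018,661.25 at Q = 1600.0.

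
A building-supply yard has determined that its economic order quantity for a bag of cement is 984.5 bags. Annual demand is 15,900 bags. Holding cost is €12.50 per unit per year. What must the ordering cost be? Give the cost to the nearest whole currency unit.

Invert the EOQ relation Q*² = 2DS/H.
From Q* = √(2DS/H): S = Q*²H / (2D) = 984.5² × 12.5 / (2 × 15,900) = 380.9907.

S ≈ €381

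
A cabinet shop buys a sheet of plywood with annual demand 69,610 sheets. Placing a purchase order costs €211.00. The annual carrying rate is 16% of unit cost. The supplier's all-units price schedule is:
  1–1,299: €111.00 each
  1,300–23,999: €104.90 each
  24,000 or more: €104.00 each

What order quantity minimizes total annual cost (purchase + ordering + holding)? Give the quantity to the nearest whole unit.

Q* ≈ 1,323 sheets

Holding cost per unit per year at price C is H = 0.16·C.
Evaluate total cost at each tier's feasible EOQ or, if the EOQ is below the tier, at the tier's minimum quantity.
EOQ at €111.00 = 1286.1 (feasible in tier 1): TC = 69,610×€111.00 + (69,610/1286.1)×211 + (1286.1/2)×0.16×€111.00 = €7,749,550.92.
EOQ at €104.90 = 1323.0 (feasible in tier 2): TC = 69,610×€104.90 + (69,610/1323.0)×211 + (1323.0/2)×0.16×€104.90 = €7,324,293.44.
EOQ at €104.00 = 1328.7 < 24000, so use break Q=24000: TC = 69,610×€104.00 + (69,610/24000.0)×211 + (24000.0/2)×0.16×€104.00 = €7,439,731.99.
Lowest total cost is €7,324,293.44 at Q = 1323.0.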